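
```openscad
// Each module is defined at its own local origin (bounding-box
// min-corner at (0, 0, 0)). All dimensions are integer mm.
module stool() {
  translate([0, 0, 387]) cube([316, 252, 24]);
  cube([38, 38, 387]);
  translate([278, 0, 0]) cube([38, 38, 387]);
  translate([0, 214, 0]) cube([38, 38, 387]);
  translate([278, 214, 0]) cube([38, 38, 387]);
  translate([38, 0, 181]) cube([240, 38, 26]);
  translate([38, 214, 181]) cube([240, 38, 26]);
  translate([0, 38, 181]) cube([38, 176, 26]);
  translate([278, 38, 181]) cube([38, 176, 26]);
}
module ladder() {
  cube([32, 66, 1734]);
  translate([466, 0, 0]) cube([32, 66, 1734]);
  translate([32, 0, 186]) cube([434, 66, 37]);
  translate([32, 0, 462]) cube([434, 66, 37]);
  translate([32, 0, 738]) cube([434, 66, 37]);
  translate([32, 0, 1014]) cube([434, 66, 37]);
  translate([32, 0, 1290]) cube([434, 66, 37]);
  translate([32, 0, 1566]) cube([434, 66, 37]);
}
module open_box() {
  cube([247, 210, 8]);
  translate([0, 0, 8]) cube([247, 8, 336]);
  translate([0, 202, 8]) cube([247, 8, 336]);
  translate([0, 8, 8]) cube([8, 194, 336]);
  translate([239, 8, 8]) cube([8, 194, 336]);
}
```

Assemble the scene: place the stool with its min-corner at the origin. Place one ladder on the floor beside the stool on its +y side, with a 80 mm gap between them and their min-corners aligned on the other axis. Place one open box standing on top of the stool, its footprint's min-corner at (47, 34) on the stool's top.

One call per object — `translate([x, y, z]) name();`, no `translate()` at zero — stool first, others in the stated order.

stool();
translate([0, 332, 0]) ladder();
translate([47, 34, 411]) open_box();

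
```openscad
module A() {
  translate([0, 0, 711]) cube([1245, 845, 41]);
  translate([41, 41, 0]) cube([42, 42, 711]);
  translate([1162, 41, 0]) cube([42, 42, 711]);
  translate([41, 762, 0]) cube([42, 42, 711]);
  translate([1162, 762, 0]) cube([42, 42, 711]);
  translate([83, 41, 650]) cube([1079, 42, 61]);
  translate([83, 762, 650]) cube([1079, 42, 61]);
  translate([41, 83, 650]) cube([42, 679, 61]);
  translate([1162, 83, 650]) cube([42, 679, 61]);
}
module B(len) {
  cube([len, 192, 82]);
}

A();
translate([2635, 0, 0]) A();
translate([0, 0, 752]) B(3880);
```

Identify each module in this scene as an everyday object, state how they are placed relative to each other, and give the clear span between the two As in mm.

Second table starts at x = 2635; first ends at x = 1245; clear span = 2635 − 1245 = 1390 mm.

A is a table. B is a beam. A beam spans the tops of two tables. The clear span between the two tables is 1390 mm.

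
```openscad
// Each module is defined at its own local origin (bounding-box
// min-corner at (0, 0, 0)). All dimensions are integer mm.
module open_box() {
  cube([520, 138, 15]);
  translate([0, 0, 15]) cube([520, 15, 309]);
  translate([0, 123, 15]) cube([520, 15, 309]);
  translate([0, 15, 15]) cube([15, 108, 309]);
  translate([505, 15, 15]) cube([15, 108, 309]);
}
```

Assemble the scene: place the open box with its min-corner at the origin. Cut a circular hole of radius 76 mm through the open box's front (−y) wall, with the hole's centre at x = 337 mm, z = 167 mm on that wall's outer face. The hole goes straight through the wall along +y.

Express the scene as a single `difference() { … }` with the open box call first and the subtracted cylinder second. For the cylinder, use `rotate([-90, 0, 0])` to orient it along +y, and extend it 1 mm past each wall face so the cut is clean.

difference() {
  open_box();
  translate([337, -1, 167]) rotate([-90, 0, 0]) cylinder(h = 17, r = 76);
}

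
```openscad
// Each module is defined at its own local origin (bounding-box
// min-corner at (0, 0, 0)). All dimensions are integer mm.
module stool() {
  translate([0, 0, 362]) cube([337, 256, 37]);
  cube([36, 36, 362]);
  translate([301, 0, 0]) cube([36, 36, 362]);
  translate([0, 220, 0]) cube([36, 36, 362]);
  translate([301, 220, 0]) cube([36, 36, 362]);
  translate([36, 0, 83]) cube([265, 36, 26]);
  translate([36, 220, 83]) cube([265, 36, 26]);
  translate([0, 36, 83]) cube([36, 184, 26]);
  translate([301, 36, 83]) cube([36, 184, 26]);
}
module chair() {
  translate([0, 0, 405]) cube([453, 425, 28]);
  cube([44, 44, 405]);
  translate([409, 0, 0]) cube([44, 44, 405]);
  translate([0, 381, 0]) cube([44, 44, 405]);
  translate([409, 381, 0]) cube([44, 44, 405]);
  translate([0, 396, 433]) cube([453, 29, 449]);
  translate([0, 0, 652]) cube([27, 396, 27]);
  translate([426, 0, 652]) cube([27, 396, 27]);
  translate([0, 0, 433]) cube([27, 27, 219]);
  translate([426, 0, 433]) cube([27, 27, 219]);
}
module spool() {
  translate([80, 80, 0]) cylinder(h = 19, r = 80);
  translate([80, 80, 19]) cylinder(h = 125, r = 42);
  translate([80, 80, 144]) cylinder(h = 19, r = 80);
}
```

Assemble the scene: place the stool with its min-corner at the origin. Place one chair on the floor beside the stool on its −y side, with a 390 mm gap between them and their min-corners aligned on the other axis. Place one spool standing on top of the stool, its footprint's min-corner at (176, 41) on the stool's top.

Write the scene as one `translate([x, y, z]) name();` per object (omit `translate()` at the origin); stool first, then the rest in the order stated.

stool();
translate([0, -815, 0]) chair();
translate([176, 41, 399]) spool();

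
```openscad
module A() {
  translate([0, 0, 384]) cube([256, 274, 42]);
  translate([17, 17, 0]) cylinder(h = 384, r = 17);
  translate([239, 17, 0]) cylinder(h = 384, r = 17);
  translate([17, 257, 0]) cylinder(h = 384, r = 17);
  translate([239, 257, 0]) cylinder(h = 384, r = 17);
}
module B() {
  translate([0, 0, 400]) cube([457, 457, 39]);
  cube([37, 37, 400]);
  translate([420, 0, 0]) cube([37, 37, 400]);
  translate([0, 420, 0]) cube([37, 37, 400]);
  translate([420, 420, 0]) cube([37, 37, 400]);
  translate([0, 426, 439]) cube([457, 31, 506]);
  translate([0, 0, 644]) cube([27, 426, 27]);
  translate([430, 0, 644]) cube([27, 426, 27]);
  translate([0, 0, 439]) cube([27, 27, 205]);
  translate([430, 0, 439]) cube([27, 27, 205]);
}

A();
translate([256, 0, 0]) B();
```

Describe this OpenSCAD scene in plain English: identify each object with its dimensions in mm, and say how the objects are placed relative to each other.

A is a four-legged stool. The seat is 256×274 mm, 42 mm thick, top at z = 426 mm. It stands on four round legs, each 34 mm in diameter, from z = 0 to the seat underside, each leg's axis is inset half a diameter from the nearest pair of seat edges (so the leg's bounding box is flush with the corner).

B is a chair. The seat is a 457×457×39 mm slab with its top at z = 439 mm, on four 37×37 mm corner legs (flush with the seat edges, standing on z = 0). A flat backrest 31 mm thick, 506 mm tall, spans the full seat width and rises from the seat top along its +y edge, rear face flush with the rear of the seat. Two armrests of 27×27 mm section run along each side from the seat's front edge to the front of the backrest, top faces 232 mm above the seat top and outer faces flush with the seat's x-edges; a 27×27 mm post under the front of each armrest stands on the seat at the front corner.

The chair is against the stool's +x side, with their −y faces flush.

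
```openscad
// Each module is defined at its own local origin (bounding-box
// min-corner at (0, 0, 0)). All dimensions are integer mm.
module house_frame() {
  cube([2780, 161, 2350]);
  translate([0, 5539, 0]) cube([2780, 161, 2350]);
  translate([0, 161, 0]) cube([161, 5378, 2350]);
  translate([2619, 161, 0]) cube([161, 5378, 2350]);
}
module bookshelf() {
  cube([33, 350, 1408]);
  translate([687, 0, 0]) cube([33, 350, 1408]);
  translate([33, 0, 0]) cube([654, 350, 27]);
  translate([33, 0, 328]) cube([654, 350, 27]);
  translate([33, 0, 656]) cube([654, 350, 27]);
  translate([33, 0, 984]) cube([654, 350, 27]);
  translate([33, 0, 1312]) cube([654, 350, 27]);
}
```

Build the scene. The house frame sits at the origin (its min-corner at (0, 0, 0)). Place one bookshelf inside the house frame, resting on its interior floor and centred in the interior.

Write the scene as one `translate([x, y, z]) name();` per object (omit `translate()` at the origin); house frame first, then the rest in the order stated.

house_frame();
translate([1030, 2675, 0]) bookshelf();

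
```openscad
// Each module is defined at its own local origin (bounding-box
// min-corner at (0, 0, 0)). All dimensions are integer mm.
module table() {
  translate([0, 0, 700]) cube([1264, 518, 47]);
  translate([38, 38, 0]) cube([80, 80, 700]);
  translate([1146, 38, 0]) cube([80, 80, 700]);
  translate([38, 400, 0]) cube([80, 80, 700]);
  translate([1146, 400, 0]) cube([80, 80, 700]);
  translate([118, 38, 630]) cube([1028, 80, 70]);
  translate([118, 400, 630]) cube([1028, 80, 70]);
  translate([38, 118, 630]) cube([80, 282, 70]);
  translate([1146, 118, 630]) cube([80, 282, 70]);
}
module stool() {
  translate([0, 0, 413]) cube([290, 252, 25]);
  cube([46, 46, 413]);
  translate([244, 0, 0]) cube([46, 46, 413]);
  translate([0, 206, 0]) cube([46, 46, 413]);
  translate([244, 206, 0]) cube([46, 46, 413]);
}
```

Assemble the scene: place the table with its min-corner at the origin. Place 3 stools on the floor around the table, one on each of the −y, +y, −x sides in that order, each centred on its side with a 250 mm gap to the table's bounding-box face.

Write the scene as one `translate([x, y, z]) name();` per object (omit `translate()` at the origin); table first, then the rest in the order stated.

table();
translate([487, -502, 0]) stool();
translate([487, 768, 0]) stool();
translate([-540, 133, 0]) stool();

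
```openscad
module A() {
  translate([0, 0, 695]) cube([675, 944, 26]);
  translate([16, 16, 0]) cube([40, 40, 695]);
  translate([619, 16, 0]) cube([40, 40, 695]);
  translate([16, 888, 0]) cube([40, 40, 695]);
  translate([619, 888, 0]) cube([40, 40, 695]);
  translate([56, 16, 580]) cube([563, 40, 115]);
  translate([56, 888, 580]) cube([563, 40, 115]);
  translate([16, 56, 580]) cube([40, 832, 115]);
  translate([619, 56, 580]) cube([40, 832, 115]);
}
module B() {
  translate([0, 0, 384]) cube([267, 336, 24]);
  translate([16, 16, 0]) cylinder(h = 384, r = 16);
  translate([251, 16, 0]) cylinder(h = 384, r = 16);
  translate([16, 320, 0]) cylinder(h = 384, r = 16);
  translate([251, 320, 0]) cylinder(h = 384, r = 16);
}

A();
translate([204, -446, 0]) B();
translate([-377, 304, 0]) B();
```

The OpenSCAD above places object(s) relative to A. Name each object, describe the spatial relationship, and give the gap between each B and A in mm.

A is a table. B is a stool. Two stools sit around the table at the −y, −x sides. The gap between each stool and the table is 110 mm.

Each stool's nearest face is 110 mm from the table's bounding box.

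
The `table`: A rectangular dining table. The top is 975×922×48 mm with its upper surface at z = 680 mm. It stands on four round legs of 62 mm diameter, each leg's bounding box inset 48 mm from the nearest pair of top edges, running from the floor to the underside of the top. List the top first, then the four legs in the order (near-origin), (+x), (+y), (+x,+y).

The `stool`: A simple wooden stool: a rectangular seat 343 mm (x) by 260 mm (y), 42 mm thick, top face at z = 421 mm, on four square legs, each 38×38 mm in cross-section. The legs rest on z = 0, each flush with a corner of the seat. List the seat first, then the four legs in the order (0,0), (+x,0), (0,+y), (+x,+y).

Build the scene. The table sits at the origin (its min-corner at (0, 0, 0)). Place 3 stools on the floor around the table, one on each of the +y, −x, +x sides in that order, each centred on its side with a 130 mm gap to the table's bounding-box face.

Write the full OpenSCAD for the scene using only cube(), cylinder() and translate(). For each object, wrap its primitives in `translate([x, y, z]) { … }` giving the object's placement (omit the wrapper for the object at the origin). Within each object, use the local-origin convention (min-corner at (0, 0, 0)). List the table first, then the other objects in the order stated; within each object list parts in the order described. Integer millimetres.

translate([0, 0, 632]) cube([975, 922, 48]);
translate([79, 79, 0]) cylinder(h = 632, r = 31);
translate([896, 79, 0]) cylinder(h = 632, r = 31);
translate([79, 843, 0]) cylinder(h = 632, r = 31);
translate([896, 843, 0]) cylinder(h = 632, r = 31);
translate([316, 1052, 0]) {
  translate([0, 0, 379]) cube([343, 260, 42]);
  cube([38, 38, 379]);
  translate([305, 0, 0]) cube([38, 38, 379]);
  translate([0, 222, 0]) cube([38, 38, 379]);
  translate([305, 222, 0]) cube([38, 38, 379]);
}
translate([-473, 331, 0]) {
  translate([0, 0, 379]) cube([343, 260, 42]);
  cube([38, 38, 379]);
  translate([305, 0, 0]) cube([38, 38, 379]);
  translate([0, 222, 0]) cube([38, 38, 379]);
  translate([305, 222, 0]) cube([38, 38, 379]);
}
translate([1105, 331, 0]) {
  translate([0, 0, 379]) cube([343, 260, 42]);
  cube([38, 38, 379]);
  translate([305, 0, 0]) cube([38, 38, 379]);
  translate([0, 222, 0]) cube([38, 38, 379]);
  translate([305, 222, 0]) cube([38, 38, 379]);
}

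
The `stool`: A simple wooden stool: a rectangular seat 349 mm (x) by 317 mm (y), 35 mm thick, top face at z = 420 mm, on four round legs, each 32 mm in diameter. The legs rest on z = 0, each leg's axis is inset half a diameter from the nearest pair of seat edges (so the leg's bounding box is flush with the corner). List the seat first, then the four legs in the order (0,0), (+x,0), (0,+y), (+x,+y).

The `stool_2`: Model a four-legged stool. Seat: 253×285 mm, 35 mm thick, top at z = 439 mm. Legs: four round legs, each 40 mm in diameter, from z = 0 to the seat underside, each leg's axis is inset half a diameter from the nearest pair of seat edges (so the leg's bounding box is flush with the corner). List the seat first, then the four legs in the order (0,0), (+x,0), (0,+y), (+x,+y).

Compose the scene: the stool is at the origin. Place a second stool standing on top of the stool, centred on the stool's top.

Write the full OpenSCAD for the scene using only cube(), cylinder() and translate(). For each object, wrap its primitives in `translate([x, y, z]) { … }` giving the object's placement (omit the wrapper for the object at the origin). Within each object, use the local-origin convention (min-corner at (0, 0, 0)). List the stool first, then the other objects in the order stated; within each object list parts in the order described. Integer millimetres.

translate([0, 0, 385]) cube([349, 317, 35]);
translate([16, 16, 0]) cylinder(h = 385, r = 16);
translate([333, 16, 0]) cylinder(h = 385, r = 16);
translate([16, 301, 0]) cylinder(h = 385, r = 16);
translate([333, 301, 0]) cylinder(h = 385, r = 16);
translate([48, 16, 420]) {
  translate([0, 0, 404]) cube([253, 285, 35]);
  translate([20, 20, 0]) cylinder(h = 404, r = 20);
  translate([233, 20, 0]) cylinder(h = 404, r = 20);
  translate([20, 265, 0]) cylinder(h = 404, r = 20);
  translate([233, 265, 0]) cylinder(h = 404, r = 20);
}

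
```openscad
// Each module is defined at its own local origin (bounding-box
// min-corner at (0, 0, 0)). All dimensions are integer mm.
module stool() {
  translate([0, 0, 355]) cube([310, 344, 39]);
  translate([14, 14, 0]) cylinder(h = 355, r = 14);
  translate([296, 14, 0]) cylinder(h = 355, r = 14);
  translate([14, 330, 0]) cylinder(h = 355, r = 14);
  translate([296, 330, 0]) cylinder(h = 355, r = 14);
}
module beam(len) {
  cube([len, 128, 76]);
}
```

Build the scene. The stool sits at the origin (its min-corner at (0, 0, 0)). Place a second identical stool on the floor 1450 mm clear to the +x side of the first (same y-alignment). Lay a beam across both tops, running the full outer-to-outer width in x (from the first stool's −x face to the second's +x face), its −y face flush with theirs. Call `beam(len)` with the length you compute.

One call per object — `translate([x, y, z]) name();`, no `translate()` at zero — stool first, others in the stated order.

stool();
translate([1760, 0, 0]) stool();
translate([0, 0, 394]) beam(2070);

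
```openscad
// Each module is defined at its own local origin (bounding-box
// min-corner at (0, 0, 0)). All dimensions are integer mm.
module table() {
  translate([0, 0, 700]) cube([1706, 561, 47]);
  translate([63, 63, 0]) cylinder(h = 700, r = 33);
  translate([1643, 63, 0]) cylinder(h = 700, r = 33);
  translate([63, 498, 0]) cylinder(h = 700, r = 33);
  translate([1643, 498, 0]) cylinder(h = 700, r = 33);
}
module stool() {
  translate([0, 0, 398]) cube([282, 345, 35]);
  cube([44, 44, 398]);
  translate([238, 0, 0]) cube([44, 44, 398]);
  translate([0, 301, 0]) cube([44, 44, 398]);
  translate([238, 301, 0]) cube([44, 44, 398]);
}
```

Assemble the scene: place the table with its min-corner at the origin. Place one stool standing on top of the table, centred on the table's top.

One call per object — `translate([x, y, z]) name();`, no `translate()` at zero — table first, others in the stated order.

table();
translate([712, 108, 747]) stool();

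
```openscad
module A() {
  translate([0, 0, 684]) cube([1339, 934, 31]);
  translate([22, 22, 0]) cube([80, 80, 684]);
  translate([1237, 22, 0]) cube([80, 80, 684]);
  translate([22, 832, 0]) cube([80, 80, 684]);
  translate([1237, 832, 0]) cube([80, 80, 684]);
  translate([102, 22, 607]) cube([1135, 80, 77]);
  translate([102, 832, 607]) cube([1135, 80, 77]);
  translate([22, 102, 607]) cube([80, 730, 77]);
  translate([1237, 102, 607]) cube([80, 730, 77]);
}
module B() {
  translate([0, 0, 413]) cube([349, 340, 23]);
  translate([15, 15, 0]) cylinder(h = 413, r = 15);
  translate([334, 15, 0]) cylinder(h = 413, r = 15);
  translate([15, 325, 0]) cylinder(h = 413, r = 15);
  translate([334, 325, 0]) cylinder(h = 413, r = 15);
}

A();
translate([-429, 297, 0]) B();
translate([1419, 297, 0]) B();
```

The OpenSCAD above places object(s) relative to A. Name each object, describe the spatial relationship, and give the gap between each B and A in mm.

Each stool's nearest face is 80 mm from the table's bounding box.

A is a table. B is a stool. Two stools sit around the table at the −x, +x sides. The gap between each stool and the table is 80 mm.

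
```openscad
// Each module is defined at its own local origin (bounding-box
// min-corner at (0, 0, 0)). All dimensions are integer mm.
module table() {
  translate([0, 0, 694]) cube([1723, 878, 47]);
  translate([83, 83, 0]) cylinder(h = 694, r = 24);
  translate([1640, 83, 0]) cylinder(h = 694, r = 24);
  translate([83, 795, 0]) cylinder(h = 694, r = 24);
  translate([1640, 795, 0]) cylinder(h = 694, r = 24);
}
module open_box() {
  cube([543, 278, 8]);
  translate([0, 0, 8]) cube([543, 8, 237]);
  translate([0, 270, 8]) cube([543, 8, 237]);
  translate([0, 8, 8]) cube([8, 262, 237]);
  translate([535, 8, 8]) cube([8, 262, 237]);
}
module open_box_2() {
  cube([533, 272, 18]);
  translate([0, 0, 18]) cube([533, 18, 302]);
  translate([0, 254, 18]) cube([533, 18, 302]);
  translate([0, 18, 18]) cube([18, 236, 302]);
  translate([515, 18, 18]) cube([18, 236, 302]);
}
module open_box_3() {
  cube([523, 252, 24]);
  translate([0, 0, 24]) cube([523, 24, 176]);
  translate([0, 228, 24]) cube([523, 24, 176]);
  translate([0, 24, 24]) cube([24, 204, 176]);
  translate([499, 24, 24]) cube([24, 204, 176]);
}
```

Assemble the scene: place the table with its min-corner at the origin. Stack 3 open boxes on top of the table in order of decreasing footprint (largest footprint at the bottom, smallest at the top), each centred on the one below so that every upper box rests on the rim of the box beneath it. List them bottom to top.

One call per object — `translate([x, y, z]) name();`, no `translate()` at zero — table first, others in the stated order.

table();
translate([590, 300, 741]) open_box();
translate([595, 303, 986]) open_box_2();
translate([600, 313, 1306]) open_box_3();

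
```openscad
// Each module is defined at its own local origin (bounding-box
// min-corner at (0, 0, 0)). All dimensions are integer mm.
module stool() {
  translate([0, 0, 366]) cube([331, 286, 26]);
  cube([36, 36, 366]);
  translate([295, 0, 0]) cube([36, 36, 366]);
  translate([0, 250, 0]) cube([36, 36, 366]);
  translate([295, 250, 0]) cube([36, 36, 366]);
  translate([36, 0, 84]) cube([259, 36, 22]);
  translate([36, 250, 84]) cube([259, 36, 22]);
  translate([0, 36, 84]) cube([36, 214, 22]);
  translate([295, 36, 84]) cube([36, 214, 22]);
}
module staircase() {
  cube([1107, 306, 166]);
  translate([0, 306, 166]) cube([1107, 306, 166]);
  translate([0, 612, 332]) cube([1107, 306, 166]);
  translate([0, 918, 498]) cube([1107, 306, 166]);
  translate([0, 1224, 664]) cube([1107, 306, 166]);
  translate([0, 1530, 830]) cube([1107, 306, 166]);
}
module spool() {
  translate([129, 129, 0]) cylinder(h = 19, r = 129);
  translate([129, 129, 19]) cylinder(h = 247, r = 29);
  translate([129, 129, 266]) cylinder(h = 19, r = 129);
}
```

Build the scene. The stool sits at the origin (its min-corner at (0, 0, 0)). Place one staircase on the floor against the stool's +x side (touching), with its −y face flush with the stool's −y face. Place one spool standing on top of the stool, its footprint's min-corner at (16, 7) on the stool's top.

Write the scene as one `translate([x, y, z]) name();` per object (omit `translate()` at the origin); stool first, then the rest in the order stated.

stool();
translate([331, 0, 0]) staircase();
translate([16, 7, 392]) spool();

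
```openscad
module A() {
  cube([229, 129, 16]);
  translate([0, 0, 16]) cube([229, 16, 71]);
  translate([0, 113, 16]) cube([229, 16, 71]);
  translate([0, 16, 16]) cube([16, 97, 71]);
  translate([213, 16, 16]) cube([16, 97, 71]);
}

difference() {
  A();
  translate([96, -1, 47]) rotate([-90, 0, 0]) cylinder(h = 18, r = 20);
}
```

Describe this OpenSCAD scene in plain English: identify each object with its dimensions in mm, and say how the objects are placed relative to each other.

A is an open storage box with external size 229×129×87 mm and wall thickness 16 mm (the base is also 16 mm thick). The base covers the whole footprint; the four walls stand on the base, with the y-facing walls full-width and the x-facing walls fitting between their inner faces.

The open box has a circular hole of radius 20 mm through its front wall, centred at (x = 96, z = 47).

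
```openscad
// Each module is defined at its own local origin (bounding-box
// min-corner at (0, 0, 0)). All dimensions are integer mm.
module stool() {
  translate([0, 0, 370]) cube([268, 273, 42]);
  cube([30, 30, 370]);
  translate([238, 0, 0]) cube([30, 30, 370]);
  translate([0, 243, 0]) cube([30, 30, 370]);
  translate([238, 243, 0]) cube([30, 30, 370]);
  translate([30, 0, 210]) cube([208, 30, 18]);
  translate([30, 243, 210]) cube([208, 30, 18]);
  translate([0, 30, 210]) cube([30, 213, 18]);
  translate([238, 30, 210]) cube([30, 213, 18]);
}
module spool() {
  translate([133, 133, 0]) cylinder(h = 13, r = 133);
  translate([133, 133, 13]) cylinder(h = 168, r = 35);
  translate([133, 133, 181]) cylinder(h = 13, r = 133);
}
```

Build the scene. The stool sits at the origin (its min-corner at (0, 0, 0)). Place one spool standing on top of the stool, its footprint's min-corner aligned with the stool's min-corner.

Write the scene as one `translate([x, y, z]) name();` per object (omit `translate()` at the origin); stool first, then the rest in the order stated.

stool();
translate([0, 0, 412]) spool();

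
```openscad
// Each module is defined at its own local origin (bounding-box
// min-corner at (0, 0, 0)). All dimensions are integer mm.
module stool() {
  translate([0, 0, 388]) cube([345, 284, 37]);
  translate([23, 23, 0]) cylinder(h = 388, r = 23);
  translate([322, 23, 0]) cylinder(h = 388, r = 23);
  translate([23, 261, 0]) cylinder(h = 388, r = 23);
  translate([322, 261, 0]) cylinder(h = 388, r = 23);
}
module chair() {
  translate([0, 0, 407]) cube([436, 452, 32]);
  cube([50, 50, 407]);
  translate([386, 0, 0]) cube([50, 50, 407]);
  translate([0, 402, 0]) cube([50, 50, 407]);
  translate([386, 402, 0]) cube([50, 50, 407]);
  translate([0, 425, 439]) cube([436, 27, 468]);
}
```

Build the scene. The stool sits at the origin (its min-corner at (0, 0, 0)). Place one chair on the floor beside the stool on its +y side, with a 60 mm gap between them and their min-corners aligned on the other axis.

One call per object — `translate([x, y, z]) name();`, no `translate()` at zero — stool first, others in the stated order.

stool();
translate([0, 344, 0]) chair();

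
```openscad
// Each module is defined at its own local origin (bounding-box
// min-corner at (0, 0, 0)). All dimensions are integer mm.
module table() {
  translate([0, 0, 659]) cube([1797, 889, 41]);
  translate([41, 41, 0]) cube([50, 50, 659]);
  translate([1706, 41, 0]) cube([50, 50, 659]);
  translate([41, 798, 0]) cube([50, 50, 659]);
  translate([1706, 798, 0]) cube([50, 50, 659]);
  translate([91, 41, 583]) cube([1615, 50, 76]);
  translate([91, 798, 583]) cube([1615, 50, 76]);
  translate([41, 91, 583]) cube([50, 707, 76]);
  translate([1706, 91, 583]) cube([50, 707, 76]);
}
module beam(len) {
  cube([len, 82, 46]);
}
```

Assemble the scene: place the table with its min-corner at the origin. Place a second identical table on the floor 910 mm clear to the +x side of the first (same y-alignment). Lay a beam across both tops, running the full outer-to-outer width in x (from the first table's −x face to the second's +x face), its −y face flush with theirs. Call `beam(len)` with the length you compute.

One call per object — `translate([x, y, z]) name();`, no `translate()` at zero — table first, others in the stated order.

table();
translate([2707, 0, 0]) table();
translate([0, 0, 700]) beam(4504);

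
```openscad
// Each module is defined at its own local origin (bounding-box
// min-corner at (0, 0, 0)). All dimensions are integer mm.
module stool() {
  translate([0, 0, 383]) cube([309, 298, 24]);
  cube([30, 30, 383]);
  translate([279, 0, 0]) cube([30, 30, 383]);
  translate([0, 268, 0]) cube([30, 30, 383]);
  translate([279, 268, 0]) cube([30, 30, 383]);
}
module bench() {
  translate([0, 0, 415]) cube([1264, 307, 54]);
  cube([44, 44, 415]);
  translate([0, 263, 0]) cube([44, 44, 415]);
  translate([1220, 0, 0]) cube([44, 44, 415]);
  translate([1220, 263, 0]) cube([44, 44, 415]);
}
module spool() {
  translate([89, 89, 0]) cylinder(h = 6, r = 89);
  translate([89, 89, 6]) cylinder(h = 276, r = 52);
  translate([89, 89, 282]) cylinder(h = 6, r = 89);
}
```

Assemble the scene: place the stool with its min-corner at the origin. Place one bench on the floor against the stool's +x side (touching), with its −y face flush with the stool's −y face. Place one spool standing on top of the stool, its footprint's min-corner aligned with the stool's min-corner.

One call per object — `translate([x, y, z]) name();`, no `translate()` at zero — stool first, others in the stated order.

stool();
translate([309, 0, 0]) bench();
translate([0, 0, 407]) spool();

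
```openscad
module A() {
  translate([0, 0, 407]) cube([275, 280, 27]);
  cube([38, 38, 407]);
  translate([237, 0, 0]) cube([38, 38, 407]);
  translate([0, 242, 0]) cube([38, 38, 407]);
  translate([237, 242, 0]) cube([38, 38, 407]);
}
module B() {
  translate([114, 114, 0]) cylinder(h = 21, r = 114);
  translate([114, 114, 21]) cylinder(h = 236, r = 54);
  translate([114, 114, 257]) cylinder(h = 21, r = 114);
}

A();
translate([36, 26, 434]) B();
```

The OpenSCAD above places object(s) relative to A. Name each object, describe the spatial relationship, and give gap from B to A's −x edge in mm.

The spool's min-x is at 36; the stool's min-x is 0; gap = 36 mm.

A is a stool. B is a spool. The spool is on top of the stool. The gap from the spool to the stool's −x edge is 36 mm.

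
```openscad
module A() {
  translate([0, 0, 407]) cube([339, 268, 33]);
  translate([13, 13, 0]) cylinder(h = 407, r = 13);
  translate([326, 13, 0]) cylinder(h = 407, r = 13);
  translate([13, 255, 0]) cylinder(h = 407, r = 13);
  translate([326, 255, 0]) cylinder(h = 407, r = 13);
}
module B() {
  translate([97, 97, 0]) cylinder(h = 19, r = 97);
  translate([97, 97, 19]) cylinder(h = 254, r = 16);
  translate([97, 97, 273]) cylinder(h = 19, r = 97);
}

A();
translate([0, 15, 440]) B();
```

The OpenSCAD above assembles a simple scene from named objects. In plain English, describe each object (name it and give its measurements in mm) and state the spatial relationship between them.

A is a four-legged stool. The seat is a 339×268×33 mm slab whose top surface is at z = 440 mm; four round legs, each 26 mm in diameter, run from the floor (z = 0) to the underside of the seat, each leg's axis is inset half a diameter from the nearest pair of seat edges (so the leg's bounding box is flush with the corner).

B is a spool: two coaxial disc flanges of radius 97 mm and thickness 19 mm, joined by a core cylinder of radius 16 mm and height 254 mm. The lower flange rests on z = 0 and the three cylinders share a vertical axis.

The spool is on top of the stool.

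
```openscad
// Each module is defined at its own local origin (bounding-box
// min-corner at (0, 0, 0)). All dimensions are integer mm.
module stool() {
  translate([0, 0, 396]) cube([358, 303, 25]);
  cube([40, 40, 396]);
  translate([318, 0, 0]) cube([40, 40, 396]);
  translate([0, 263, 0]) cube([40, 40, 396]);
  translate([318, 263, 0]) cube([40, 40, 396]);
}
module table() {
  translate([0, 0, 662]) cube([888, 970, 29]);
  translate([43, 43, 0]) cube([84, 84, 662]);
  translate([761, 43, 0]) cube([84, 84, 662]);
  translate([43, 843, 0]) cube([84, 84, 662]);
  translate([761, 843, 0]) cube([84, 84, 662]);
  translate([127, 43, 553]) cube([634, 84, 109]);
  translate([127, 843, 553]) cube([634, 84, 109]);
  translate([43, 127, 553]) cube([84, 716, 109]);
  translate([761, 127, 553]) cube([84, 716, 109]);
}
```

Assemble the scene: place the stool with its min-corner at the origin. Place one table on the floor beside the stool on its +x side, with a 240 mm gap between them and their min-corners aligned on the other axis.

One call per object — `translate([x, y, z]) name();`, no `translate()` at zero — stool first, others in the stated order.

stool();
translate([598, 0, 0]) table();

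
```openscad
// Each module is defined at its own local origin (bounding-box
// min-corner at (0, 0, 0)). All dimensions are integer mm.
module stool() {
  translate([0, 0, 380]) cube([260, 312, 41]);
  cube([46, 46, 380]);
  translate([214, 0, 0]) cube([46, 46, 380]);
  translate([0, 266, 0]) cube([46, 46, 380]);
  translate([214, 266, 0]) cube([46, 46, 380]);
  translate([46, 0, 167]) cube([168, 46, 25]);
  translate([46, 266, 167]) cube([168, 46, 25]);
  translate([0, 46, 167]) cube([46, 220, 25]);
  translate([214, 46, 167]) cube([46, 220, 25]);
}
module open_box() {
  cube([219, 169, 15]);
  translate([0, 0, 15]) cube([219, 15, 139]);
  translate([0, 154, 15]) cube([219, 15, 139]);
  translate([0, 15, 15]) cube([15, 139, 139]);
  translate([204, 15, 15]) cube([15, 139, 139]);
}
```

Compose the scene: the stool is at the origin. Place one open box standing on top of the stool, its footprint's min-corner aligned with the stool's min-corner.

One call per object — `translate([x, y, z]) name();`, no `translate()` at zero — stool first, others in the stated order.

stool();
translate([0, 0, 421]) open_box();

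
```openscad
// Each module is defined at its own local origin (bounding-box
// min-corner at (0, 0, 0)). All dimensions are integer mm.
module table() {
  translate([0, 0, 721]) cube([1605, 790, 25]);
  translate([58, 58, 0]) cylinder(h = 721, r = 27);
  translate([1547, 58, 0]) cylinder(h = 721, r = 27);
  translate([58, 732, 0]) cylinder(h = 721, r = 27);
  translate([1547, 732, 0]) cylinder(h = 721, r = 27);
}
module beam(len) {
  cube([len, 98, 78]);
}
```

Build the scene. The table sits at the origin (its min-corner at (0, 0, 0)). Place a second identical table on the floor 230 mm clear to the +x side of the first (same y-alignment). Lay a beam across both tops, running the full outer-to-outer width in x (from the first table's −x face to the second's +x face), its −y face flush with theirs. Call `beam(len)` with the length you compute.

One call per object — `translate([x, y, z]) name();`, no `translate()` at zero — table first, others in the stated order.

table();
translate([1835, 0, 0]) table();
translate([0, 0, 746]) beam(3440);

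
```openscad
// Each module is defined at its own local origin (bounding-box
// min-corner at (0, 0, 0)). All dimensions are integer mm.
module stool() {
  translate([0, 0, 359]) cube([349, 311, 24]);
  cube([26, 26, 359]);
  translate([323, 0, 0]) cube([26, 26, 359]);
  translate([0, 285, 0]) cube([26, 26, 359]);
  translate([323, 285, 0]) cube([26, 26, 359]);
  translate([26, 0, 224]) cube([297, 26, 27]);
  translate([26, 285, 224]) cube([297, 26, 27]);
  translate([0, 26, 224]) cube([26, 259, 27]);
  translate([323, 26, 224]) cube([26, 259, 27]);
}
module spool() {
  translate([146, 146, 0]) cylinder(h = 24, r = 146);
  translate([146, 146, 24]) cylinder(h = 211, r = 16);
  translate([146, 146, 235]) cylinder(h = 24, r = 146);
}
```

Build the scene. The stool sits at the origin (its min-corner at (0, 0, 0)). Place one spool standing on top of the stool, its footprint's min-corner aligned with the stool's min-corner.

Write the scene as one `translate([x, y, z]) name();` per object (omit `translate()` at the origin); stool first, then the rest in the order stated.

stool();
translate([0, 0, 383]) spool();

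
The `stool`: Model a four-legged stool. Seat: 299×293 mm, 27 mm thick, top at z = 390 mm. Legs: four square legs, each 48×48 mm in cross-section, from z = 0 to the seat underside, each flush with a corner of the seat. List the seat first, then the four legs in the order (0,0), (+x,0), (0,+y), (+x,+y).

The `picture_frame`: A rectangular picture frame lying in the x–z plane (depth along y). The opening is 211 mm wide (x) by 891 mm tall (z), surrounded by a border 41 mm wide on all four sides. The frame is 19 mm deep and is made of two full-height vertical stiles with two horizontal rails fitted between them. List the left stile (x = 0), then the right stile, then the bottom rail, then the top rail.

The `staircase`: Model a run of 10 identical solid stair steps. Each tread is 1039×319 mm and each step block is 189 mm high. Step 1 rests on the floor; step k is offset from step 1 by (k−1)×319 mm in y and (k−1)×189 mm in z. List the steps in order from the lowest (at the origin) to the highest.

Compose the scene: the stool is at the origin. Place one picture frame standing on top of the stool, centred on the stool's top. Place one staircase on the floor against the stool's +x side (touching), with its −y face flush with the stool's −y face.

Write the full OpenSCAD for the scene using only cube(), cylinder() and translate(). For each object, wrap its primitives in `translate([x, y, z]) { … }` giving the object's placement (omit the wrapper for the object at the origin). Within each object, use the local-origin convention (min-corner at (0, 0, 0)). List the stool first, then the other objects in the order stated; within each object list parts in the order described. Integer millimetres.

translate([0, 0, 363]) cube([299, 293, 27]);
cube([48, 48, 363]);
translate([251, 0, 0]) cube([48, 48, 363]);
translate([0, 245, 0]) cube([48, 48, 363]);
translate([251, 245, 0]) cube([48, 48, 363]);
translate([3, 137, 390]) {
  cube([41, 19, 973]);
  translate([252, 0, 0]) cube([41, 19, 973]);
  translate([41, 0, 0]) cube([211, 19, 41]);
  translate([41, 0, 932]) cube([211, 19, 41]);
}
translate([299, 0, 0]) {
  cube([1039, 319, 189]);
  translate([0, 319, 189]) cube([1039, 319, 189]);
  translate([0, 638, 378]) cube([1039, 319, 189]);
  translate([0, 957, 567]) cube([1039, 319, 189]);
  translate([0, 1276, 756]) cube([1039, 319, 189]);
  translate([0, 1595, 945]) cube([1039, 319, 189]);
  translate([0, 1914, 1134]) cube([1039, 319, 189]);
  translate([0, 2233, 1323]) cube([1039, 319, 189]);
  translate([0, 2552, 1512]) cube([1039, 319, 189]);
  translate([0, 2871, 1701]) cube([1039, 319, 189]);
}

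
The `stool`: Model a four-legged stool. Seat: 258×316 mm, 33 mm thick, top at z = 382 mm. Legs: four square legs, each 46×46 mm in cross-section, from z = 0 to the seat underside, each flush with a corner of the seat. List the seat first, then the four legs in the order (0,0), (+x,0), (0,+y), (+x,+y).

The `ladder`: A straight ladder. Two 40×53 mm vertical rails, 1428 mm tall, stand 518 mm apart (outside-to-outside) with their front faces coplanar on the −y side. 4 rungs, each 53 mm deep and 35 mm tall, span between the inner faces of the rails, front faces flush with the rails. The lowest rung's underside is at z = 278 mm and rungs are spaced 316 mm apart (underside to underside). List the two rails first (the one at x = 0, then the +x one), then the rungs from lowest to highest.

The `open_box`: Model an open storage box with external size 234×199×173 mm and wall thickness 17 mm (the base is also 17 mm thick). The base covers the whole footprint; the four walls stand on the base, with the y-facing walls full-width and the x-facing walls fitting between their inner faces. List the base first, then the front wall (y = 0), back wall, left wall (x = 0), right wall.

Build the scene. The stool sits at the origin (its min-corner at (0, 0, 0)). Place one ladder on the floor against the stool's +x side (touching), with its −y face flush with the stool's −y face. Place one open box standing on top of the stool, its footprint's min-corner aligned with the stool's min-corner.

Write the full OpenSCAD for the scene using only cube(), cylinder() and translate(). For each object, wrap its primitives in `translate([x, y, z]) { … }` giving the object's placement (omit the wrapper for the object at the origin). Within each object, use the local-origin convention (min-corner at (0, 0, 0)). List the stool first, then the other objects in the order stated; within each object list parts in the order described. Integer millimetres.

translate([0, 0, 349]) cube([258, 316, 33]);
cube([46, 46, 349]);
translate([212, 0, 0]) cube([46, 46, 349]);
translate([0, 270, 0]) cube([46, 46, 349]);
translate([212, 270, 0]) cube([46, 46, 349]);
translate([258, 0, 0]) {
  cube([40, 53, 1428]);
  translate([478, 0, 0]) cube([40, 53, 1428]);
  translate([40, 0, 278]) cube([438, 53, 35]);
  translate([40, 0, 594]) cube([438, 53, 35]);
  translate([40, 0, 910]) cube([438, 53, 35]);
  translate([40, 0, 1226]) cube([438, 53, 35]);
}
translate([0, 0, 382]) {
  cube([234, 199, 17]);
  translate([0, 0, 17]) cube([234, 17, 156]);
  translate([0, 182, 17]) cube([234, 17, 156]);
  translate([0, 17, 17]) cube([17, 165, 156]);
  translate([217, 17, 17]) cube([17, 165, 156]);
}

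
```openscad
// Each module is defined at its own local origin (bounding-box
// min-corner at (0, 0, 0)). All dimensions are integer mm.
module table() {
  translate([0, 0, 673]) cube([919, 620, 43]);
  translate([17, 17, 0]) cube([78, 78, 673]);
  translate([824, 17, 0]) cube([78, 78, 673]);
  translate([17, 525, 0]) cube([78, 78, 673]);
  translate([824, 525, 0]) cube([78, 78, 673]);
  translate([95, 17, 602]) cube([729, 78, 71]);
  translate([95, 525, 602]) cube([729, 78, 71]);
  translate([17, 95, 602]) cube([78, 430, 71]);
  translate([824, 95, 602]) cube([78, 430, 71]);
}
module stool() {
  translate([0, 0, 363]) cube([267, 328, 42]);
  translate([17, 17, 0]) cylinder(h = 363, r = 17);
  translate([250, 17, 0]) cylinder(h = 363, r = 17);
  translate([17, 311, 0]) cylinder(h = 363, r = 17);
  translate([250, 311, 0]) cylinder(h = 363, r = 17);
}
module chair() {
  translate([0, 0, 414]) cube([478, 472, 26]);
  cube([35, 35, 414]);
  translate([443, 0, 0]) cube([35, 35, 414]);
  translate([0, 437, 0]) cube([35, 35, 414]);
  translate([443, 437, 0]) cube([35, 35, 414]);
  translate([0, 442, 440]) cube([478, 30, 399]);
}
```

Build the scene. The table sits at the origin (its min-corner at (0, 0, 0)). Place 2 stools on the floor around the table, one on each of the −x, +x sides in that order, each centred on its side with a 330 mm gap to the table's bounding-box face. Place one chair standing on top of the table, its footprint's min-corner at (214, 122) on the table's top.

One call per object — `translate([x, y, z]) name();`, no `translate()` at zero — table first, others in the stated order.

table();
translate([-597, 146, 0]) stool();
translate([1249, 146, 0]) stool();
translate([214, 122, 716]) chair();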